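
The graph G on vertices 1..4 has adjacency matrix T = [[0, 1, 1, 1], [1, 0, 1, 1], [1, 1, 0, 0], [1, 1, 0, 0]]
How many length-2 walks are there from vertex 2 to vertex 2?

The number of length-2 walks from vertex 2 to vertex 2 is entry (2,2) of T², where T is the adjacency matrix.
T² = [[3, 2, 1, 1], [2, 3, 1, 1], [1, 1, 2, 2], [1, 1, 2, 2]]

3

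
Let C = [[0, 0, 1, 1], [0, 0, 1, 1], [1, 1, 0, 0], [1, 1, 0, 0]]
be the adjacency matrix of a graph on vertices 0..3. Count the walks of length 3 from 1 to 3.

4

The number of length-3 walks from vertex 1 to vertex 3 is entry (1,3) of C^3, where C is the adjacency matrix.
C^2 = [[2, 2, 0, 0], [2, 2, 0, 0], [0, 0, 2, 2], [0, 0, 2, 2]]
C^3 = [[0, 0, 4, 4], [0, 0, 4, 4], [4, 4, 0, 0], [4, 4, 0, 0]]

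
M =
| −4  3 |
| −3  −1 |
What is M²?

[[7, −15], [15, −8]]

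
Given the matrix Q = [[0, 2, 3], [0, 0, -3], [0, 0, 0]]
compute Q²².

Q is strictly triangular, hence nilpotent: Q³ = 0, so Q²² = 0.

[[0, 0, 0], [0, 0, 0], [0, 0, 0]]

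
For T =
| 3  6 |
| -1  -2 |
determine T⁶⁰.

T² = T (a projection; rank 1, trace 1), so T⁶⁰ = T.

[[3, 6], [-1, -2]]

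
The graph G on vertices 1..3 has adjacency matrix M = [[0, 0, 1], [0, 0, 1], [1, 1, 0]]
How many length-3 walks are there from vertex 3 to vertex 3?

The number of length-3 walks from vertex 3 to vertex 3 is entry (3,3) of M³, where M is the adjacency matrix.
M² = [[1, 1, 0], [1, 1, 0], [0, 0, 2]]
M³ = [[0, 0, 2], [0, 0, 2], [2, 2, 0]]

0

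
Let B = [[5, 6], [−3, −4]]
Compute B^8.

tr B = 1 and det B = −2, so the characteristic polynomial is λ² − (1)λ + (−2) with roots −1 and 2.
Eigenvectors give P = [[1, −2], [−1, 1]] with P⁻¹ = [[−1, −2], [−1, −1]], and B = P·diag(−1, 2)·P⁻¹.
Then B^8 = P·diag(1, 256)·P⁻¹ = [[1, −512], [−1, 256]] · [[−1, −2], [−1, −1]] = [[511, 510], [−255, −254]].

[[511, 510], [−255, −254]]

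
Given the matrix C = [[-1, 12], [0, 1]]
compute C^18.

C² = I (check: tr C = 0 and det C = -1), so C^18 = I since 18 is even.

[[1, 0], [0, 1]]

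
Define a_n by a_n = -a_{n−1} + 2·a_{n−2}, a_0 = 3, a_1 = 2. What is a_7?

-40

With companion matrix C = [[-1, 2], [1, 0]], [a_n, a_{n−1}]ᵀ = C·[a_{n−1}, a_{n−2}]ᵀ, so [a_7, a_6]ᵀ = C⁶·[a_1, a_0]ᵀ.
C⁶ = [[43, -42], [-21, 22]], giving [a_7, a_6]ᵀ = [[-40], [24]].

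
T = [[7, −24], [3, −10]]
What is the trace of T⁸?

257

tr T = −3 and det T = 2, so the characteristic polynomial is λ² − (−3)λ + (2) with roots −2 and −1.
Eigenvectors give P = [[8, 3], [3, 1]] with P⁻¹ = [[−1, 3], [3, −8]], and T = P·diag(−2, −1)·P⁻¹.
Then T⁸ = P·diag(256, 1)·P⁻¹ = [[2048, 3], [768, 1]] · [[−1, 3], [3, −8]] = [[−2039, 6120], [−765, 2296]].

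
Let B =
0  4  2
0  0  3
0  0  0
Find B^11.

B is strictly triangular, hence nilpotent: B^3 = 0, so B^11 = 0.

[[0, 0, 0], [0, 0, 0], [0, 0, 0]]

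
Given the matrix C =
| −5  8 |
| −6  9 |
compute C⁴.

tr C = 4 and det C = 3, so the characteristic polynomial is λ² − (4)λ + (3) with roots 3 and 1.
Eigenvectors give P = [[1, 4], [1, 3]] with P⁻¹ = [[−3, 4], [1, −1]], and C = P·diag(3, 1)·P⁻¹.
Then C⁴ = P·diag(81, 1)·P⁻¹ = [[81, 4], [81, 3]] · [[−3, 4], [1, −1]] = [[−239, 320], [−240, 321]].

[[−239, 320], [−240, 321]]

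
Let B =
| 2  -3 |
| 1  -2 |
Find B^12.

[[1, 0], [0, 1]]

B² = I (check: tr B = 0 and det B = -1), so B^12 = I since 12 is even.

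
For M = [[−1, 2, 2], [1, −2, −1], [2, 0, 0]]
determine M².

[[7, −6, −4], [−5, 6, 4], [−2, 4, 4]]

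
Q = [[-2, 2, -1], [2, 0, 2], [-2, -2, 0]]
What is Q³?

Q² = [[10, -2, 6], [-8, 0, -2], [0, -4, -2]]
Q³ = [[-36, 8, -14], [20, -12, 8], [-4, 4, -8]]

[[-36, 8, -14], [20, -12, 8], [-4, 4, -8]]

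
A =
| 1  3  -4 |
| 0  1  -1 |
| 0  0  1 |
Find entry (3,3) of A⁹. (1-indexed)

1

A = I + N where N = [[0, 3, -4], [0, 0, -1], [0, 0, 0]] is strictly upper-triangular, so N³ = 0.
(I + N)⁹ = I + 9·N + 36·N² = [[1, 27, -144], [0, 1, -9], [0, 0, 1]].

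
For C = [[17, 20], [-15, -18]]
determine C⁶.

[[-1931, -2660], [1995, 2724]]

tr C = -1 and det C = -6, so the characteristic polynomial is λ² − (-1)λ + (-6) with roots 2 and -3.
Eigenvectors give P = [[4, 1], [-3, -1]] with P⁻¹ = [[1, 1], [-3, -4]], and C = P·diag(2, -3)·P⁻¹.
Then C⁶ = P·diag(64, 729)·P⁻¹ = [[256, 729], [-192, -729]] · [[1, 1], [-3, -4]] = [[-1931, -2660], [1995, 2724]].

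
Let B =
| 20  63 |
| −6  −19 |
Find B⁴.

tr B = 1 and det B = −2, so the characteristic polynomial is λ² − (1)λ + (−2) with roots 2 and −1.
Eigenvectors give P = [[7, −3], [−2, 1]] with P⁻¹ = [[1, 3], [2, 7]], and B = P·diag(2, −1)·P⁻¹.
Then B⁴ = P·diag(16, 1)·P⁻¹ = [[112, −3], [−32, 1]] · [[1, 3], [2, 7]] = [[106, 315], [−30, −89]].

[[106, 315], [−30, −89]]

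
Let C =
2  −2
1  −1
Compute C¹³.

C² = C (a projection; rank 1, trace 1), so C¹³ = C.

[[2, −2], [1, −1]]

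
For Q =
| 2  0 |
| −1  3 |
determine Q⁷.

tr Q = 5 and det Q = 6, so the characteristic polynomial is λ² − (5)λ + (6) with roots 2 and 3.
Eigenvectors give P = [[−1, 0], [−1, −1]] with P⁻¹ = [[−1, 0], [1, −1]], and Q = P·diag(2, 3)·P⁻¹.
Then Q⁷ = P·diag(128, 2187)·P⁻¹ = [[−128, 0], [−128, −2187]] · [[−1, 0], [1, −1]] = [[128, 0], [−2059, 2187]].

[[128, 0], [−2059, 2187]]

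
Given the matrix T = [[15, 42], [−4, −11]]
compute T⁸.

tr T = 4 and det T = 3, so the characteristic polynomial is λ² − (4)λ + (3) with roots 3 and 1.
Eigenvectors give P = [[−7, 3], [2, −1]] with P⁻¹ = [[−1, −3], [−2, −7]], and T = P·diag(3, 1)·P⁻¹.
Then T⁸ = P·diag(6561, 1)·P⁻¹ = [[−45927, 3], [13122, −1]] · [[−1, −3], [−2, −7]] = [[45921, 137760], [−13120, −39359]].

[[45921, 137760], [−13120, −39359]]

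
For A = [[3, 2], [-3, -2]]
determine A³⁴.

[[3, 2], [-3, -2]]

A² = A (a projection; rank 1, trace 1), so A³⁴ = A.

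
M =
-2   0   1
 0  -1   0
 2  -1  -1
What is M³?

[[-18, 4, 9], [0, -1, 0], [18, -5, -9]]

M² = [[6, -1, -3], [0, 1, 0], [-6, 2, 3]]
M³ = [[-18, 4, 9], [0, -1, 0], [18, -5, -9]]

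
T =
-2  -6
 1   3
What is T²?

[[-2, -6], [1, 3]]

T² = T (a projection; rank 1, trace 1), so T² = T.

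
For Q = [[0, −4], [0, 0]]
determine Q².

[[0, 0], [0, 0]]

Q is strictly triangular, hence nilpotent: Q² = 0, so Q² = 0.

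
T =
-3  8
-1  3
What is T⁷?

T² = I (check: tr T = 0 and det T = -1), so T⁷ = T since 7 is odd.

[[-3, 8], [-1, 3]]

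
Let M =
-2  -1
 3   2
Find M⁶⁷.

[[-2, -1], [3, 2]]

M² = I (check: tr M = 0 and det M = -1), so M⁶⁷ = M since 67 is odd.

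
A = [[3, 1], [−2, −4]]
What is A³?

A² = [[7, −1], [2, 14]]
A³ = [[23, 11], [−22, −54]]

[[23, 11], [−22, −54]]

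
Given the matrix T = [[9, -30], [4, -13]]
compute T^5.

tr T = -4 and det T = 3, so the characteristic polynomial is λ² − (-4)λ + (3) with roots -1 and -3.
Eigenvectors give P = [[3, -5], [1, -2]] with P⁻¹ = [[2, -5], [1, -3]], and T = P·diag(-1, -3)·P⁻¹.
Then T^5 = P·diag(-1, -243)·P⁻¹ = [[-3, 1215], [-1, 486]] · [[2, -5], [1, -3]] = [[1209, -3630], [484, -1453]].

[[1209, -3630], [484, -1453]]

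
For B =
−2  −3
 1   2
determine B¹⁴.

B² = I (check: tr B = 0 and det B = −1), so B¹⁴ = I since 14 is even.

[[1, 0], [0, 1]]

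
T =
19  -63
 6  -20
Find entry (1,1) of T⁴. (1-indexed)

tr T = -1 and det T = -2, so the characteristic polynomial is λ² − (-1)λ + (-2) with roots -2 and 1.
Eigenvectors give P = [[3, 7], [1, 2]] with P⁻¹ = [[-2, 7], [1, -3]], and T = P·diag(-2, 1)·P⁻¹.
Then T⁴ = P·diag(16, 1)·P⁻¹ = [[48, 7], [16, 2]] · [[-2, 7], [1, -3]] = [[-89, 315], [-30, 106]].

-89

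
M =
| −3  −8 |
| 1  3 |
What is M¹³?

M² = I (check: tr M = 0 and det M = −1), so M¹³ = M since 13 is odd.

[[−3, −8], [1, 3]]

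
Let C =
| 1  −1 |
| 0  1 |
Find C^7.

C = I + N where N = [[0, −1], [0, 0]] is strictly upper-triangular, so N^2 = 0.
(I + N)^7 = I + 7·N = [[1, −7], [0, 1]].

[[1, −7], [0, 1]]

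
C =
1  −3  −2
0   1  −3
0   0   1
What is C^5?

C = I + N where N = [[0, −3, −2], [0, 0, −3], [0, 0, 0]] is strictly upper-triangular, so N^3 = 0.
(I + N)^5 = I + 5·N + 10·N^2 = [[1, −15, 80], [0, 1, −15], [0, 0, 1]].

[[1, −15, 80], [0, 1, −15], [0, 0, 1]]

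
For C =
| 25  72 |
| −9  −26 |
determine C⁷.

tr C = −1 and det C = −2, so the characteristic polynomial is λ² − (−1)λ + (−2) with roots −2 and 1.
Eigenvectors give P = [[8, 3], [−3, −1]] with P⁻¹ = [[−1, −3], [3, 8]], and C = P·diag(−2, 1)·P⁻¹.
Then C⁷ = P·diag(−128, 1)·P⁻¹ = [[−1024, 3], [384, −1]] · [[−1, −3], [3, 8]] = [[1033, 3096], [−387, −1160]].

[[1033, 3096], [−387, −1160]]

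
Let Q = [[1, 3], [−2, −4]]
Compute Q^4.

tr Q = −3 and det Q = 2, so the characteristic polynomial is λ² − (−3)λ + (2) with roots −2 and −1.
Eigenvectors give P = [[−1, 3], [1, −2]] with P⁻¹ = [[2, 3], [1, 1]], and Q = P·diag(−2, −1)·P⁻¹.
Then Q^4 = P·diag(16, 1)·P⁻¹ = [[−16, 3], [16, −2]] · [[2, 3], [1, 1]] = [[−29, −45], [30, 46]].

[[−29, −45], [30, 46]]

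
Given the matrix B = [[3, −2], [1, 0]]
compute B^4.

[[31, −30], [15, −14]]

tr B = 3 and det B = 2, so the characteristic polynomial is λ² − (3)λ + (2) with roots 1 and 2.
Eigenvectors give P = [[−1, 2], [−1, 1]] with P⁻¹ = [[1, −2], [1, −1]], and B = P·diag(1, 2)·P⁻¹.
Then B^4 = P·diag(1, 16)·P⁻¹ = [[−1, 32], [−1, 16]] · [[1, −2], [1, −1]] = [[31, −30], [15, −14]].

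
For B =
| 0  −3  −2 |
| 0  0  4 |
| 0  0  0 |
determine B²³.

B is strictly triangular, hence nilpotent: B³ = 0, so B²³ = 0.

[[0, 0, 0], [0, 0, 0], [0, 0, 0]]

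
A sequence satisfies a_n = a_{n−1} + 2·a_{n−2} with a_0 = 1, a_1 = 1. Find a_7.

With companion matrix C = [[1, 2], [1, 0]], [a_n, a_{n−1}]ᵀ = C·[a_{n−1}, a_{n−2}]ᵀ, so [a_7, a_6]ᵀ = C^6·[a_1, a_0]ᵀ.
C^6 = [[43, 42], [21, 22]], giving [a_7, a_6]ᵀ = [[85], [43]].

85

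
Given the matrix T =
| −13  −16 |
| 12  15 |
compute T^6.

tr T = 2 and det T = −3, so the characteristic polynomial is λ² − (2)λ + (−3) with roots 3 and −1.
Eigenvectors give P = [[−1, 4], [1, −3]] with P⁻¹ = [[3, 4], [1, 1]], and T = P·diag(3, −1)·P⁻¹.
Then T^6 = P·diag(729, 1)·P⁻¹ = [[−729, 4], [729, −3]] · [[3, 4], [1, 1]] = [[−2183, −2912], [2184, 2913]].

[[−2183, −2912], [2184, 2913]]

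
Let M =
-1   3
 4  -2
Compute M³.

[[-49, 57], [76, -68]]

M² = [[13, -9], [-12, 16]]
M³ = [[-49, 57], [76, -68]]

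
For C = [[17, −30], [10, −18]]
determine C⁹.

tr C = −1 and det C = −6, so the characteristic polynomial is λ² − (−1)λ + (−6) with roots 2 and −3.
Eigenvectors give P = [[−2, −3], [−1, −2]] with P⁻¹ = [[−2, 3], [1, −2]], and C = P·diag(2, −3)·P⁻¹.
Then C⁹ = P·diag(512, −19683)·P⁻¹ = [[−1024, 59049], [−512, 39366]] · [[−2, 3], [1, −2]] = [[61097, −121170], [40390, −80268]].

[[61097, −121170], [40390, −80268]]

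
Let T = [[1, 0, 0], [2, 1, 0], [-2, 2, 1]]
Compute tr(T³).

3

T = I + N where N = [[0, 0, 0], [2, 0, 0], [-2, 2, 0]] is strictly lower-triangular, so N³ = 0.
(I + N)³ = I + 3·N + 3·N² = [[1, 0, 0], [6, 1, 0], [6, 6, 1]].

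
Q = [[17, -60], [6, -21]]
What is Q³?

tr Q = -4 and det Q = 3, so the characteristic polynomial is λ² − (-4)λ + (3) with roots -3 and -1.
Eigenvectors give P = [[-3, 10], [-1, 3]] with P⁻¹ = [[3, -10], [1, -3]], and Q = P·diag(-3, -1)·P⁻¹.
Then Q³ = P·diag(-27, -1)·P⁻¹ = [[81, -10], [27, -3]] · [[3, -10], [1, -3]] = [[233, -780], [78, -261]].

[[233, -780], [78, -261]]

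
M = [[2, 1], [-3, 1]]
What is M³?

M² = [[1, 3], [-9, -2]]
M³ = [[-7, 4], [-12, -11]]

[[-7, 4], [-12, -11]]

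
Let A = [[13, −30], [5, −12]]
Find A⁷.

tr A = 1 and det A = −6, so the characteristic polynomial is λ² − (1)λ + (−6) with roots −2 and 3.
Eigenvectors give P = [[2, 3], [1, 1]] with P⁻¹ = [[−1, 3], [1, −2]], and A = P·diag(−2, 3)·P⁻¹.
Then A⁷ = P·diag(−128, 2187)·P⁻¹ = [[−256, 6561], [−128, 2187]] · [[−1, 3], [1, −2]] = [[6817, −13890], [2315, −4758]].

[[6817, −13890], [2315, −4758]]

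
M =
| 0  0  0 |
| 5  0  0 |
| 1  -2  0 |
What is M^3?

M is strictly triangular, hence nilpotent: M^3 = 0, so M^3 = 0.

[[0, 0, 0], [0, 0, 0], [0, 0, 0]]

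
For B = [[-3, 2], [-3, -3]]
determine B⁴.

[[-207, -72], [108, -207]]

B² = [[3, -12], [18, 3]]
B³ = [[27, 42], [-63, 27]]
B⁴ = [[-207, -72], [108, -207]]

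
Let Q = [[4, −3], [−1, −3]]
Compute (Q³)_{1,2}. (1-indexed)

−48

Q² = [[19, −3], [−1, 12]]
Q³ = [[79, −48], [−16, −33]]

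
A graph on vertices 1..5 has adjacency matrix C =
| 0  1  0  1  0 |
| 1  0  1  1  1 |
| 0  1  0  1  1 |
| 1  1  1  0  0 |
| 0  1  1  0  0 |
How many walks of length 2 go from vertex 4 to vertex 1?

1

The number of length-2 walks from vertex 4 to vertex 1 is entry (4,1) of C², where C is the adjacency matrix.
C² = [[2, 1, 2, 1, 1], [1, 4, 2, 2, 1], [2, 2, 3, 1, 1], [1, 2, 1, 3, 2], [1, 1, 1, 2, 2]]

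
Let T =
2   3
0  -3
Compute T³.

[[8, 21], [0, -27]]

T² = [[4, -3], [0, 9]]
T³ = [[8, 21], [0, -27]]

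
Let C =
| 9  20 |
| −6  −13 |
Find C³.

tr C = −4 and det C = 3, so the characteristic polynomial is λ² − (−4)λ + (3) with roots −3 and −1.
Eigenvectors give P = [[−5, −2], [3, 1]] with P⁻¹ = [[1, 2], [−3, −5]], and C = P·diag(−3, −1)·P⁻¹.
Then C³ = P·diag(−27, −1)·P⁻¹ = [[135, 2], [−81, −1]] · [[1, 2], [−3, −5]] = [[129, 260], [−78, −157]].

[[129, 260], [−78, −157]]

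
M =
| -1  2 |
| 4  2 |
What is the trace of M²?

21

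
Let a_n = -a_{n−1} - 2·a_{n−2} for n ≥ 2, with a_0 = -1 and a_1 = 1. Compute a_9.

-11

With companion matrix C = [[-1, -2], [1, 0]], [a_n, a_{n−1}]ᵀ = C·[a_{n−1}, a_{n−2}]ᵀ, so [a_9, a_8]ᵀ = C⁸·[a_1, a_0]ᵀ.
C⁸ = [[-17, -6], [3, -14]], giving [a_9, a_8]ᵀ = [[-11], [17]].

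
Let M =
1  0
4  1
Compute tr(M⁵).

2

M = I + N where N = [[0, 0], [4, 0]] is strictly lower-triangular, so N² = 0.
(I + N)⁵ = I + 5·N = [[1, 0], [20, 1]].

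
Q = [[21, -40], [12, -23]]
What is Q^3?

[[141, -280], [84, -167]]

tr Q = -2 and det Q = -3, so the characteristic polynomial is λ² − (-2)λ + (-3) with roots 1 and -3.
Eigenvectors give P = [[2, -5], [1, -3]] with P⁻¹ = [[3, -5], [1, -2]], and Q = P·diag(1, -3)·P⁻¹.
Then Q^3 = P·diag(1, -27)·P⁻¹ = [[2, 135], [1, 81]] · [[3, -5], [1, -2]] = [[141, -280], [84, -167]].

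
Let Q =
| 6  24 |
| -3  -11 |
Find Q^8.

tr Q = -5 and det Q = 6, so the characteristic polynomial is λ² − (-5)λ + (6) with roots -3 and -2.
Eigenvectors give P = [[8, -3], [-3, 1]] with P⁻¹ = [[-1, -3], [-3, -8]], and Q = P·diag(-3, -2)·P⁻¹.
Then Q^8 = P·diag(6561, 256)·P⁻¹ = [[52488, -768], [-19683, 256]] · [[-1, -3], [-3, -8]] = [[-50184, -151320], [18915, 57001]].

[[-50184, -151320], [18915, 57001]]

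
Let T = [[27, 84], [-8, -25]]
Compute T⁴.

[[561, 1680], [-160, -479]]

tr T = 2 and det T = -3, so the characteristic polynomial is λ² − (2)λ + (-3) with roots -1 and 3.
Eigenvectors give P = [[-3, 7], [1, -2]] with P⁻¹ = [[2, 7], [1, 3]], and T = P·diag(-1, 3)·P⁻¹.
Then T⁴ = P·diag(1, 81)·P⁻¹ = [[-3, 567], [1, -162]] · [[2, 7], [1, 3]] = [[561, 1680], [-160, -479]].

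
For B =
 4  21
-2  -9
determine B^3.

tr B = -5 and det B = 6, so the characteristic polynomial is λ² − (-5)λ + (6) with roots -2 and -3.
Eigenvectors give P = [[7, 3], [-2, -1]] with P⁻¹ = [[1, 3], [-2, -7]], and B = P·diag(-2, -3)·P⁻¹.
Then B^3 = P·diag(-8, -27)·P⁻¹ = [[-56, -81], [16, 27]] · [[1, 3], [-2, -7]] = [[106, 399], [-38, -141]].

[[106, 399], [-38, -141]]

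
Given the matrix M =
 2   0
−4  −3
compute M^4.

[[16, 0], [52, 81]]

M^2 = [[4, 0], [4, 9]]
M^3 = [[8, 0], [−28, −27]]
M^4 = [[16, 0], [52, 81]]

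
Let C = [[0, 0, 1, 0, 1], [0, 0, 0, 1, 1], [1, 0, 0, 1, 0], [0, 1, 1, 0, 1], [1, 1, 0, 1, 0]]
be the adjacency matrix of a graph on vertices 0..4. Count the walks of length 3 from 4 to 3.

The number of length-3 walks from vertex 4 to vertex 3 is entry (4,3) of C^3, where C is the adjacency matrix.
C^2 = [[2, 1, 0, 2, 0], [1, 2, 1, 1, 1], [0, 1, 2, 0, 2], [2, 1, 0, 3, 1], [0, 1, 2, 1, 3]]
C^3 = [[0, 2, 4, 1, 5], [2, 2, 2, 4, 4], [4, 2, 0, 5, 1], [1, 4, 5, 2, 6], [5, 4, 1, 6, 2]]

6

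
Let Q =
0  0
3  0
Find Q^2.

Q is strictly triangular, hence nilpotent: Q^2 = 0, so Q^2 = 0.

[[0, 0], [0, 0]]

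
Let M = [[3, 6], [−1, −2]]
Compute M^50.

[[3, 6], [−1, −2]]

M² = M (a projection; rank 1, trace 1), so M^50 = M.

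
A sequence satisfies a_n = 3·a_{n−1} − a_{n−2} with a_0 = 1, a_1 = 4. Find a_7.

With companion matrix Q = [[3, −1], [1, 0]], [a_n, a_{n−1}]ᵀ = Q·[a_{n−1}, a_{n−2}]ᵀ, so [a_7, a_6]ᵀ = Q⁶·[a_1, a_0]ᵀ.
Q⁶ = [[377, −144], [144, −55]], giving [a_7, a_6]ᵀ = [[1364], [521]].

1364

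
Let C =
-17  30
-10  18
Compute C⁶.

tr C = 1 and det C = -6, so the characteristic polynomial is λ² − (1)λ + (-6) with roots 3 and -2.
Eigenvectors give P = [[-3, 2], [-2, 1]] with P⁻¹ = [[1, -2], [2, -3]], and C = P·diag(3, -2)·P⁻¹.
Then C⁶ = P·diag(729, 64)·P⁻¹ = [[-2187, 128], [-1458, 64]] · [[1, -2], [2, -3]] = [[-1931, 3990], [-1330, 2724]].

[[-1931, 3990], [-1330, 2724]]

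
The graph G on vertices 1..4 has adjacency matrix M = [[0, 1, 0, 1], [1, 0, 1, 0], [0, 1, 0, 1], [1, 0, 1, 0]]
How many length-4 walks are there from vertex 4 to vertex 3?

0

The number of length-4 walks from vertex 4 to vertex 3 is entry (4,3) of M^4, where M is the adjacency matrix.
M^2 = [[2, 0, 2, 0], [0, 2, 0, 2], [2, 0, 2, 0], [0, 2, 0, 2]]
M^3 = [[0, 4, 0, 4], [4, 0, 4, 0], [0, 4, 0, 4], [4, 0, 4, 0]]
M^4 = [[8, 0, 8, 0], [0, 8, 0, 8], [8, 0, 8, 0], [0, 8, 0, 8]]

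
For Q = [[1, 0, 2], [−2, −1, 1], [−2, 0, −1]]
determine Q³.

Q² = [[−3, 0, 0], [−2, 1, −6], [0, 0, −3]]
Q³ = [[−3, 0, −6], [8, −1, 3], [6, 0, 3]]

[[−3, 0, −6], [8, −1, 3], [6, 0, 3]]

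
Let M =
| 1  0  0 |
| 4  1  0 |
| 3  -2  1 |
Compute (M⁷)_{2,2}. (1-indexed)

M = I + N where N = [[0, 0, 0], [4, 0, 0], [3, -2, 0]] is strictly lower-triangular, so N³ = 0.
(I + N)⁷ = I + 7·N + 21·N² = [[1, 0, 0], [28, 1, 0], [-147, -14, 1]].

1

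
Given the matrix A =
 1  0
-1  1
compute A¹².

A = I + N where N = [[0, 0], [-1, 0]] is strictly lower-triangular, so N² = 0.
(I + N)¹² = I + 12·N = [[1, 0], [-12, 1]].

[[1, 0], [-12, 1]]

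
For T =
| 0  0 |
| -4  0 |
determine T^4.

T is strictly triangular, hence nilpotent: T^2 = 0, so T^4 = 0.

[[0, 0], [0, 0]]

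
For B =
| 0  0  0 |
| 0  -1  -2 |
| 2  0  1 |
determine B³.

[[0, 0, 0], [0, -1, -2], [2, 0, 1]]

B² = [[0, 0, 0], [-4, 1, 0], [2, 0, 1]]
B³ = [[0, 0, 0], [0, -1, -2], [2, 0, 1]]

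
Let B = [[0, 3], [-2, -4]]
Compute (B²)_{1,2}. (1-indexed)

-12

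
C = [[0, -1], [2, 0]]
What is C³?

[[0, 2], [-4, 0]]

C² = [[-2, 0], [0, -2]]
C³ = [[0, 2], [-4, 0]]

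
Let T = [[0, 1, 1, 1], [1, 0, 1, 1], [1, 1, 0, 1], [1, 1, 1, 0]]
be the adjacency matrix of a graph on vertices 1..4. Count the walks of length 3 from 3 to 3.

6

The number of length-3 walks from vertex 3 to vertex 3 is entry (3,3) of T³, where T is the adjacency matrix.
T² = [[3, 2, 2, 2], [2, 3, 2, 2], [2, 2, 3, 2], [2, 2, 2, 3]]
T³ = [[6, 7, 7, 7], [7, 6, 7, 7], [7, 7, 6, 7], [7, 7, 7, 6]]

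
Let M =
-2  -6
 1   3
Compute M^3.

M² = M (a projection; rank 1, trace 1), so M^3 = M.

[[-2, -6], [1, 3]]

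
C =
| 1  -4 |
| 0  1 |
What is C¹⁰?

C = I + N where N = [[0, -4], [0, 0]] is strictly upper-triangular, so N² = 0.
(I + N)¹⁰ = I + 10·N = [[1, -40], [0, 1]].

[[1, -40], [0, 1]]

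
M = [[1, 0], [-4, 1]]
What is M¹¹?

[[1, 0], [-44, 1]]

M = I + N where N = [[0, 0], [-4, 0]] is strictly lower-triangular, so N² = 0.
(I + N)¹¹ = I + 11·N = [[1, 0], [-44, 1]].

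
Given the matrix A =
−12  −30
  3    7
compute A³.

tr A = −5 and det A = 6, so the characteristic polynomial is λ² − (−5)λ + (6) with roots −2 and −3.
Eigenvectors give P = [[3, −10], [−1, 3]] with P⁻¹ = [[−3, −10], [−1, −3]], and A = P·diag(−2, −3)·P⁻¹.
Then A³ = P·diag(−8, −27)·P⁻¹ = [[−24, 270], [8, −81]] · [[−3, −10], [−1, −3]] = [[−198, −570], [57, 163]].

[[−198, −570], [57, 163]]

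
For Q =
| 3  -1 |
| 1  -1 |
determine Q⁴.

Q² = [[8, -2], [2, 0]]
Q³ = [[22, -6], [6, -2]]
Q⁴ = [[60, -16], [16, -4]]

[[60, -16], [16, -4]]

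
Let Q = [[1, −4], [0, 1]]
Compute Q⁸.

Q = I + N where N = [[0, −4], [0, 0]] is strictly upper-triangular, so N² = 0.
(I + N)⁸ = I + 8·N = [[1, −32], [0, 1]].

[[1, −32], [0, 1]]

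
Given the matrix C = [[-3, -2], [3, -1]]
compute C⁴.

C² = [[3, 8], [-12, -5]]
C³ = [[15, -14], [21, 29]]
C⁴ = [[-87, -16], [24, -71]]

[[-87, -16], [24, -71]]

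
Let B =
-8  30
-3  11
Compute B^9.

[[-4598, 15330], [-1533, 5111]]

tr B = 3 and det B = 2, so the characteristic polynomial is λ² − (3)λ + (2) with roots 1 and 2.
Eigenvectors give P = [[10, 3], [3, 1]] with P⁻¹ = [[1, -3], [-3, 10]], and B = P·diag(1, 2)·P⁻¹.
Then B^9 = P·diag(1, 512)·P⁻¹ = [[10, 1536], [3, 512]] · [[1, -3], [-3, 10]] = [[-4598, 15330], [-1533, 5111]].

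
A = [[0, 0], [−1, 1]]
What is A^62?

[[0, 0], [−1, 1]]

A² = A (a projection; rank 1, trace 1), so A^62 = A.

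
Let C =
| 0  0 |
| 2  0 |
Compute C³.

[[0, 0], [0, 0]]

C is strictly triangular, hence nilpotent: C² = 0, so C³ = 0.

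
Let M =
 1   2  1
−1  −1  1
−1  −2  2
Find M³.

M² = [[−2, −2, 5], [−1, −3, 0], [−1, −4, 1]]
M³ = [[−5, −12, 6], [2, 1, −4], [2, 0, −3]]

[[−5, −12, 6], [2, 1, −4], [2, 0, −3]]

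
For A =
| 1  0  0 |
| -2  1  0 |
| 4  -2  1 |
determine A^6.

[[1, 0, 0], [-12, 1, 0], [84, -12, 1]]

A = I + N where N = [[0, 0, 0], [-2, 0, 0], [4, -2, 0]] is strictly lower-triangular, so N^3 = 0.
(I + N)^6 = I + 6·N + 15·N^2 = [[1, 0, 0], [-12, 1, 0], [84, -12, 1]].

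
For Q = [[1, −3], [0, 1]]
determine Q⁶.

Q = I + N where N = [[0, −3], [0, 0]] is strictly upper-triangular, so N² = 0.
(I + N)⁶ = I + 6·N = [[1, −18], [0, 1]].

[[1, −18], [0, 1]]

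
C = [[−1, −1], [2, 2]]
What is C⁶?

C² = C (a projection; rank 1, trace 1), so C⁶ = C.

[[−1, −1], [2, 2]]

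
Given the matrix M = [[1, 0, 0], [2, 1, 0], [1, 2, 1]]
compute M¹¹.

[[1, 0, 0], [22, 1, 0], [231, 22, 1]]

M = I + N where N = [[0, 0, 0], [2, 0, 0], [1, 2, 0]] is strictly lower-triangular, so N³ = 0.
(I + N)¹¹ = I + 11·N + 55·N² = [[1, 0, 0], [22, 1, 0], [231, 22, 1]].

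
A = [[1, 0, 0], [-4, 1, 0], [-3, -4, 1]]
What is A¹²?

[[1, 0, 0], [-48, 1, 0], [1020, -48, 1]]

A = I + N where N = [[0, 0, 0], [-4, 0, 0], [-3, -4, 0]] is strictly lower-triangular, so N³ = 0.
(I + N)¹² = I + 12·N + 66·N² = [[1, 0, 0], [-48, 1, 0], [1020, -48, 1]].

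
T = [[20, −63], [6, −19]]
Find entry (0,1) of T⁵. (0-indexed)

tr T = 1 and det T = −2, so the characteristic polynomial is λ² − (1)λ + (−2) with roots 2 and −1.
Eigenvectors give P = [[7, 3], [2, 1]] with P⁻¹ = [[1, −3], [−2, 7]], and T = P·diag(2, −1)·P⁻¹.
Then T⁵ = P·diag(32, −1)·P⁻¹ = [[224, −3], [64, −1]] · [[1, −3], [−2, 7]] = [[230, −693], [66, −199]].

−693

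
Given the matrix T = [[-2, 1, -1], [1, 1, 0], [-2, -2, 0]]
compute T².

[[7, 1, 2], [-1, 2, -1], [2, -4, 2]]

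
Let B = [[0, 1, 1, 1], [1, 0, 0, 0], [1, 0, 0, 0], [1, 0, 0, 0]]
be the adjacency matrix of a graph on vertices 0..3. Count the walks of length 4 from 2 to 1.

The number of length-4 walks from vertex 2 to vertex 1 is entry (2,1) of B⁴, where B is the adjacency matrix.
B² = [[3, 0, 0, 0], [0, 1, 1, 1], [0, 1, 1, 1], [0, 1, 1, 1]]
B³ = [[0, 3, 3, 3], [3, 0, 0, 0], [3, 0, 0, 0], [3, 0, 0, 0]]
B⁴ = [[9, 0, 0, 0], [0, 3, 3, 3], [0, 3, 3, 3], [0, 3, 3, 3]]

3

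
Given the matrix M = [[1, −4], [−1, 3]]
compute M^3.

[[21, −68], [−17, 55]]

M^2 = [[5, −16], [−4, 13]]
M^3 = [[21, −68], [−17, 55]]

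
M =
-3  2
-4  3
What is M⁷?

M² = I (check: tr M = 0 and det M = -1), so M⁷ = M since 7 is odd.

[[-3, 2], [-4, 3]]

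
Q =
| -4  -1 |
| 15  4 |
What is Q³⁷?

[[-4, -1], [15, 4]]

Q² = I (check: tr Q = 0 and det Q = -1), so Q³⁷ = Q since 37 is odd.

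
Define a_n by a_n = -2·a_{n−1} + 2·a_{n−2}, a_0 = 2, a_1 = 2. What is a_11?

9792

With companion matrix A = [[-2, 2], [1, 0]], [a_n, a_{n−1}]ᵀ = A·[a_{n−1}, a_{n−2}]ᵀ, so [a_11, a_10]ᵀ = A¹⁰·[a_1, a_0]ᵀ.
A¹⁰ = [[18272, -13376], [-6688, 4896]], giving [a_11, a_10]ᵀ = [[9792], [-3584]].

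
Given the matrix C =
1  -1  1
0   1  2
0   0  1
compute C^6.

C = I + N where N = [[0, -1, 1], [0, 0, 2], [0, 0, 0]] is strictly upper-triangular, so N^3 = 0.
(I + N)^6 = I + 6·N + 15·N^2 = [[1, -6, -24], [0, 1, 12], [0, 0, 1]].

[[1, -6, -24], [0, 1, 12], [0, 0, 1]]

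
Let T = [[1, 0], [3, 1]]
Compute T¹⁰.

[[1, 0], [30, 1]]

T = I + N where N = [[0, 0], [3, 0]] is strictly lower-triangular, so N² = 0.
(I + N)¹⁰ = I + 10·N = [[1, 0], [30, 1]].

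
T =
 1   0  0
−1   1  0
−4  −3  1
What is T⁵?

T = I + N where N = [[0, 0, 0], [−1, 0, 0], [−4, −3, 0]] is strictly lower-triangular, so N³ = 0.
(I + N)⁵ = I + 5·N + 10·N² = [[1, 0, 0], [−5, 1, 0], [10, −15, 1]].

[[1, 0, 0], [−5, 1, 0], [10, −15, 1]]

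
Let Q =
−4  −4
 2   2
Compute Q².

[[8, 8], [−4, −4]]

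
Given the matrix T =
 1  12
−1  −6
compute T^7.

tr T = −5 and det T = 6, so the characteristic polynomial is λ² − (−5)λ + (6) with roots −2 and −3.
Eigenvectors give P = [[4, −3], [−1, 1]] with P⁻¹ = [[1, 3], [1, 4]], and T = P·diag(−2, −3)·P⁻¹.
Then T^7 = P·diag(−128, −2187)·P⁻¹ = [[−512, 6561], [128, −2187]] · [[1, 3], [1, 4]] = [[6049, 24708], [−2059, −8364]].

[[6049, 24708], [−2059, −8364]]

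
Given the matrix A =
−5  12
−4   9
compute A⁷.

[[−6557, 13116], [−4372, 8745]]

tr A = 4 and det A = 3, so the characteristic polynomial is λ² − (4)λ + (3) with roots 1 and 3.
Eigenvectors give P = [[2, −3], [1, −2]] with P⁻¹ = [[2, −3], [1, −2]], and A = P·diag(1, 3)·P⁻¹.
Then A⁷ = P·diag(1, 2187)·P⁻¹ = [[2, −6561], [1, −4374]] · [[2, −3], [1, −2]] = [[−6557, 13116], [−4372, 8745]].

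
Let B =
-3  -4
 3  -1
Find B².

[[-3, 16], [-12, -11]]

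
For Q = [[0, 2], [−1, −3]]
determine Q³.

[[6, 14], [−7, −15]]

tr Q = −3 and det Q = 2, so the characteristic polynomial is λ² − (−3)λ + (2) with roots −2 and −1.
Eigenvectors give P = [[−1, −2], [1, 1]] with P⁻¹ = [[1, 2], [−1, −1]], and Q = P·diag(−2, −1)·P⁻¹.
Then Q³ = P·diag(−8, −1)·P⁻¹ = [[8, 2], [−8, −1]] · [[1, 2], [−1, −1]] = [[6, 14], [−7, −15]].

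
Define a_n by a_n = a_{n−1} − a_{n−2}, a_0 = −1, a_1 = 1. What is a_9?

1

With companion matrix B = [[1, −1], [1, 0]], [a_n, a_{n−1}]ᵀ = B·[a_{n−1}, a_{n−2}]ᵀ, so [a_9, a_8]ᵀ = B^8·[a_1, a_0]ᵀ.
B^8 = [[0, −1], [1, −1]], giving [a_9, a_8]ᵀ = [[1], [2]].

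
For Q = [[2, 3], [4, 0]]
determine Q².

[[16, 6], [8, 12]]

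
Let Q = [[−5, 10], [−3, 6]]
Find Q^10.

Q² = Q (a projection; rank 1, trace 1), so Q^10 = Q.

[[−5, 10], [−3, 6]]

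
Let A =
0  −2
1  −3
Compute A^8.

tr A = −3 and det A = 2, so the characteristic polynomial is λ² − (−3)λ + (2) with roots −1 and −2.
Eigenvectors give P = [[2, −1], [1, −1]] with P⁻¹ = [[1, −1], [1, −2]], and A = P·diag(−1, −2)·P⁻¹.
Then A^8 = P·diag(1, 256)·P⁻¹ = [[2, −256], [1, −256]] · [[1, −1], [1, −2]] = [[−254, 510], [−255, 511]].

[[−254, 510], [−255, 511]]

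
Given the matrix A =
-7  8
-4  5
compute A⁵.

[[-487, 488], [-244, 245]]

tr A = -2 and det A = -3, so the characteristic polynomial is λ² − (-2)λ + (-3) with roots -3 and 1.
Eigenvectors give P = [[2, 1], [1, 1]] with P⁻¹ = [[1, -1], [-1, 2]], and A = P·diag(-3, 1)·P⁻¹.
Then A⁵ = P·diag(-243, 1)·P⁻¹ = [[-486, 1], [-243, 1]] · [[1, -1], [-1, 2]] = [[-487, 488], [-244, 245]].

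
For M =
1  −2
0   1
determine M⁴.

M = I + N where N = [[0, −2], [0, 0]] is strictly upper-triangular, so N² = 0.
(I + N)⁴ = I + 4·N = [[1, −8], [0, 1]].

[[1, −8], [0, 1]]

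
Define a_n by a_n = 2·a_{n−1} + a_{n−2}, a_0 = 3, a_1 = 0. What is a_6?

With companion matrix B = [[2, 1], [1, 0]], [a_n, a_{n−1}]ᵀ = B·[a_{n−1}, a_{n−2}]ᵀ, so [a_6, a_5]ᵀ = B⁵·[a_1, a_0]ᵀ.
B⁵ = [[70, 29], [29, 12]], giving [a_6, a_5]ᵀ = [[87], [36]].

87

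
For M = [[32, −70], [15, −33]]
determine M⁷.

[[14018, −32410], [6945, −16077]]

tr M = −1 and det M = −6, so the characteristic polynomial is λ² − (−1)λ + (−6) with roots 2 and −3.
Eigenvectors give P = [[7, −2], [3, −1]] with P⁻¹ = [[1, −2], [3, −7]], and M = P·diag(2, −3)·P⁻¹.
Then M⁷ = P·diag(128, −2187)·P⁻¹ = [[896, 4374], [384, 2187]] · [[1, −2], [3, −7]] = [[14018, −32410], [6945, −16077]].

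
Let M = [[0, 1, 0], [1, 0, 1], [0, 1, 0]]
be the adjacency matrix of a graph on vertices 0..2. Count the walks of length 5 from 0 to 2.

0

The number of length-5 walks from vertex 0 to vertex 2 is entry (0,2) of M^5, where M is the adjacency matrix.
M^2 = [[1, 0, 1], [0, 2, 0], [1, 0, 1]]
M^3 = [[0, 2, 0], [2, 0, 2], [0, 2, 0]]
M^4 = [[2, 0, 2], [0, 4, 0], [2, 0, 2]]
M^5 = [[0, 4, 0], [4, 0, 4], [0, 4, 0]]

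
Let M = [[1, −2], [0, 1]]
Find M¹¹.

M = I + N where N = [[0, −2], [0, 0]] is strictly upper-triangular, so N² = 0.
(I + N)¹¹ = I + 11·N = [[1, −22], [0, 1]].

[[1, −22], [0, 1]]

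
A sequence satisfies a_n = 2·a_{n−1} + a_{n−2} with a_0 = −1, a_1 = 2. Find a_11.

9104

With companion matrix Q = [[2, 1], [1, 0]], [a_n, a_{n−1}]ᵀ = Q·[a_{n−1}, a_{n−2}]ᵀ, so [a_11, a_10]ᵀ = Q¹⁰·[a_1, a_0]ᵀ.
Q¹⁰ = [[5741, 2378], [2378, 985]], giving [a_11, a_10]ᵀ = [[9104], [3771]].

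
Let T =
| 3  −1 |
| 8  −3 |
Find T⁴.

T² = I (check: tr T = 0 and det T = −1), so T⁴ = I since 4 is even.

[[1, 0], [0, 1]]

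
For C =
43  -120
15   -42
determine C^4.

tr C = 1 and det C = -6, so the characteristic polynomial is λ² − (1)λ + (-6) with roots 3 and -2.
Eigenvectors give P = [[3, -8], [1, -3]] with P⁻¹ = [[3, -8], [1, -3]], and C = P·diag(3, -2)·P⁻¹.
Then C^4 = P·diag(81, 16)·P⁻¹ = [[243, -128], [81, -48]] · [[3, -8], [1, -3]] = [[601, -1560], [195, -504]].

[[601, -1560], [195, -504]]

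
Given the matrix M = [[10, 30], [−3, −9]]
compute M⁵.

[[10, 30], [−3, −9]]

M² = M (a projection; rank 1, trace 1), so M⁵ = M.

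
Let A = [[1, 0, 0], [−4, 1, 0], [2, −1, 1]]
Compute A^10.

A = I + N where N = [[0, 0, 0], [−4, 0, 0], [2, −1, 0]] is strictly lower-triangular, so N^3 = 0.
(I + N)^10 = I + 10·N + 45·N^2 = [[1, 0, 0], [−40, 1, 0], [200, −10, 1]].

[[1, 0, 0], [−40, 1, 0], [200, −10, 1]]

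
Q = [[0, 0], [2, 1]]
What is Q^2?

[[0, 0], [2, 1]]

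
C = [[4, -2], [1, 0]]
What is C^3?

[[48, -28], [14, -8]]

C^2 = [[14, -8], [4, -2]]
C^3 = [[48, -28], [14, -8]]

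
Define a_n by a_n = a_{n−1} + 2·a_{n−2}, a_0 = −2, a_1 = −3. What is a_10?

With companion matrix C = [[1, 2], [1, 0]], [a_n, a_{n−1}]ᵀ = C·[a_{n−1}, a_{n−2}]ᵀ, so [a_10, a_9]ᵀ = C^9·[a_1, a_0]ᵀ.
C^9 = [[341, 342], [171, 170]], giving [a_10, a_9]ᵀ = [[−1707], [−853]].

−1707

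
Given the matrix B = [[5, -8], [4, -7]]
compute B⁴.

[[-79, 160], [-80, 161]]

tr B = -2 and det B = -3, so the characteristic polynomial is λ² − (-2)λ + (-3) with roots 1 and -3.
Eigenvectors give P = [[-2, 1], [-1, 1]] with P⁻¹ = [[-1, 1], [-1, 2]], and B = P·diag(1, -3)·P⁻¹.
Then B⁴ = P·diag(1, 81)·P⁻¹ = [[-2, 81], [-1, 81]] · [[-1, 1], [-1, 2]] = [[-79, 160], [-80, 161]].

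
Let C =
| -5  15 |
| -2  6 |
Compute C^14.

C² = C (a projection; rank 1, trace 1), so C^14 = C.

[[-5, 15], [-2, 6]]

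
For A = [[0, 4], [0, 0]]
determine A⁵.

[[0, 0], [0, 0]]

A is strictly triangular, hence nilpotent: A² = 0, so A⁵ = 0.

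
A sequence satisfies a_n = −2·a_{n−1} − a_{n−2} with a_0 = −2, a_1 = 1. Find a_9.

−7

With companion matrix A = [[−2, −1], [1, 0]], [a_n, a_{n−1}]ᵀ = A·[a_{n−1}, a_{n−2}]ᵀ, so [a_9, a_8]ᵀ = A⁸·[a_1, a_0]ᵀ.
A⁸ = [[9, 8], [−8, −7]], giving [a_9, a_8]ᵀ = [[−7], [6]].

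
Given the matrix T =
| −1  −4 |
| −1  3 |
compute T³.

T² = [[5, −8], [−2, 13]]
T³ = [[3, −44], [−11, 47]]

[[3, −44], [−11, 47]]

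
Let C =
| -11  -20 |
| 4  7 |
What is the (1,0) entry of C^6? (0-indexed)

tr C = -4 and det C = 3, so the characteristic polynomial is λ² − (-4)λ + (3) with roots -1 and -3.
Eigenvectors give P = [[-2, 5], [1, -2]] with P⁻¹ = [[2, 5], [1, 2]], and C = P·diag(-1, -3)·P⁻¹.
Then C^6 = P·diag(1, 729)·P⁻¹ = [[-2, 3645], [1, -1458]] · [[2, 5], [1, 2]] = [[3641, 7280], [-1456, -2911]].

-1456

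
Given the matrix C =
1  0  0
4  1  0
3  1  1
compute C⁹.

C = I + N where N = [[0, 0, 0], [4, 0, 0], [3, 1, 0]] is strictly lower-triangular, so N³ = 0.
(I + N)⁹ = I + 9·N + 36·N² = [[1, 0, 0], [36, 1, 0], [171, 9, 1]].

[[1, 0, 0], [36, 1, 0], [171, 9, 1]]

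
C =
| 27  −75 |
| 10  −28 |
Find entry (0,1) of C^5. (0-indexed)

−4125

tr C = −1 and det C = −6, so the characteristic polynomial is λ² − (−1)λ + (−6) with roots 2 and −3.
Eigenvectors give P = [[−3, 5], [−1, 2]] with P⁻¹ = [[−2, 5], [−1, 3]], and C = P·diag(2, −3)·P⁻¹.
Then C^5 = P·diag(32, −243)·P⁻¹ = [[−96, −1215], [−32, −486]] · [[−2, 5], [−1, 3]] = [[1407, −4125], [550, −1618]].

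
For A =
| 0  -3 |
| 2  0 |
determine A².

[[-6, 0], [0, -6]]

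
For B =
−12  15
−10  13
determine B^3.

[[−78, 105], [−70, 97]]

tr B = 1 and det B = −6, so the characteristic polynomial is λ² − (1)λ + (−6) with roots 3 and −2.
Eigenvectors give P = [[1, −3], [1, −2]] with P⁻¹ = [[−2, 3], [−1, 1]], and B = P·diag(3, −2)·P⁻¹.
Then B^3 = P·diag(27, −8)·P⁻¹ = [[27, 24], [27, 16]] · [[−2, 3], [−1, 1]] = [[−78, 105], [−70, 97]].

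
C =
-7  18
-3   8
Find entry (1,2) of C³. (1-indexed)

tr C = 1 and det C = -2, so the characteristic polynomial is λ² − (1)λ + (-2) with roots 2 and -1.
Eigenvectors give P = [[2, 3], [1, 1]] with P⁻¹ = [[-1, 3], [1, -2]], and C = P·diag(2, -1)·P⁻¹.
Then C³ = P·diag(8, -1)·P⁻¹ = [[16, -3], [8, -1]] · [[-1, 3], [1, -2]] = [[-19, 54], [-9, 26]].

54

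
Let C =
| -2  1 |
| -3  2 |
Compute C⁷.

[[-2, 1], [-3, 2]]

C² = I (check: tr C = 0 and det C = -1), so C⁷ = C since 7 is odd.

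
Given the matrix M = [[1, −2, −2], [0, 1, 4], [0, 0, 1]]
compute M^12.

[[1, −24, −552], [0, 1, 48], [0, 0, 1]]

M = I + N where N = [[0, −2, −2], [0, 0, 4], [0, 0, 0]] is strictly upper-triangular, so N^3 = 0.
(I + N)^12 = I + 12·N + 66·N^2 = [[1, −24, −552], [0, 1, 48], [0, 0, 1]].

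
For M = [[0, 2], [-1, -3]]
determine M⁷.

tr M = -3 and det M = 2, so the characteristic polynomial is λ² − (-3)λ + (2) with roots -1 and -2.
Eigenvectors give P = [[2, 1], [-1, -1]] with P⁻¹ = [[1, 1], [-1, -2]], and M = P·diag(-1, -2)·P⁻¹.
Then M⁷ = P·diag(-1, -128)·P⁻¹ = [[-2, -128], [1, 128]] · [[1, 1], [-1, -2]] = [[126, 254], [-127, -255]].

[[126, 254], [-127, -255]]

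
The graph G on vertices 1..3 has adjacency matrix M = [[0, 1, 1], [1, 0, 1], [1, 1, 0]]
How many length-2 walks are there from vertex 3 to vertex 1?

1

The number of length-2 walks from vertex 3 to vertex 1 is entry (3,1) of M², where M is the adjacency matrix.
M² = [[2, 1, 1], [1, 2, 1], [1, 1, 2]]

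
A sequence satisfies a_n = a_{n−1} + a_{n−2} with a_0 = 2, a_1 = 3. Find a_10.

233

With companion matrix Q = [[1, 1], [1, 0]], [a_n, a_{n−1}]ᵀ = Q·[a_{n−1}, a_{n−2}]ᵀ, so [a_10, a_9]ᵀ = Q⁹·[a_1, a_0]ᵀ.
Q⁹ = [[55, 34], [34, 21]], giving [a_10, a_9]ᵀ = [[233], [144]].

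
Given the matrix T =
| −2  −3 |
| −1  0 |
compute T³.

[[−20, −21], [−7, −6]]

T² = [[7, 6], [2, 3]]
T³ = [[−20, −21], [−7, −6]]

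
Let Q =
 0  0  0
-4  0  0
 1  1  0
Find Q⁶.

[[0, 0, 0], [0, 0, 0], [0, 0, 0]]

Q is strictly triangular, hence nilpotent: Q³ = 0, so Q⁶ = 0.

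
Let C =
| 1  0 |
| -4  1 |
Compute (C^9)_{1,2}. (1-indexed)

0

C = I + N where N = [[0, 0], [-4, 0]] is strictly lower-triangular, so N^2 = 0.
(I + N)^9 = I + 9·N = [[1, 0], [-36, 1]].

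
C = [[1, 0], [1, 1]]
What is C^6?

C = I + N where N = [[0, 0], [1, 0]] is strictly lower-triangular, so N^2 = 0.
(I + N)^6 = I + 6·N = [[1, 0], [6, 1]].

[[1, 0], [6, 1]]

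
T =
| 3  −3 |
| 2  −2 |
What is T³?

[[3, −3], [2, −2]]

T² = T (a projection; rank 1, trace 1), so T³ = T.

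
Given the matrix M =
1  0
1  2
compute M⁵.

[[1, 0], [31, 32]]

tr M = 3 and det M = 2, so the characteristic polynomial is λ² − (3)λ + (2) with roots 2 and 1.
Eigenvectors give P = [[0, −1], [−1, 1]] with P⁻¹ = [[−1, −1], [−1, 0]], and M = P·diag(2, 1)·P⁻¹.
Then M⁵ = P·diag(32, 1)·P⁻¹ = [[0, −1], [−32, 1]] · [[−1, −1], [−1, 0]] = [[1, 0], [31, 32]].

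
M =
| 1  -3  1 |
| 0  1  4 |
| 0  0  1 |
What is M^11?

[[1, -33, -649], [0, 1, 44], [0, 0, 1]]

M = I + N where N = [[0, -3, 1], [0, 0, 4], [0, 0, 0]] is strictly upper-triangular, so N^3 = 0.
(I + N)^11 = I + 11·N + 55·N^2 = [[1, -33, -649], [0, 1, 44], [0, 0, 1]].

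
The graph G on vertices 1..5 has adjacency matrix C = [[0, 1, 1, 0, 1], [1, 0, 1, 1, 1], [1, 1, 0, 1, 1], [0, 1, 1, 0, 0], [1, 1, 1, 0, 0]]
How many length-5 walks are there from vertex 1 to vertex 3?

93

The number of length-5 walks from vertex 1 to vertex 3 is entry (1,3) of C⁵, where C is the adjacency matrix.
C² = [[3, 2, 2, 2, 2], [2, 4, 3, 1, 2], [2, 3, 4, 1, 2], [2, 1, 1, 2, 2], [2, 2, 2, 2, 3]]
C³ = [[6, 9, 9, 4, 7], [9, 8, 9, 7, 9], [9, 9, 8, 7, 9], [4, 7, 7, 2, 4], [7, 9, 9, 4, 6]]
C⁴ = [[25, 26, 26, 18, 24], [26, 34, 33, 17, 26], [26, 33, 34, 17, 26], [18, 17, 17, 14, 18], [24, 26, 26, 18, 25]]
C⁵ = [[76, 93, 93, 52, 77], [93, 102, 103, 67, 93], [93, 103, 102, 67, 93], [52, 67, 67, 34, 52], [77, 93, 93, 52, 76]]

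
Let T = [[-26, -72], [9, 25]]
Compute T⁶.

[[568, 1512], [-189, -503]]

tr T = -1 and det T = -2, so the characteristic polynomial is λ² − (-1)λ + (-2) with roots 1 and -2.
Eigenvectors give P = [[-8, -3], [3, 1]] with P⁻¹ = [[1, 3], [-3, -8]], and T = P·diag(1, -2)·P⁻¹.
Then T⁶ = P·diag(1, 64)·P⁻¹ = [[-8, -192], [3, 64]] · [[1, 3], [-3, -8]] = [[568, 1512], [-189, -503]].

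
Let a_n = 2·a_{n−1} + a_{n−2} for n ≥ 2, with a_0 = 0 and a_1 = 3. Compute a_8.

1224

With companion matrix A = [[2, 1], [1, 0]], [a_n, a_{n−1}]ᵀ = A·[a_{n−1}, a_{n−2}]ᵀ, so [a_8, a_7]ᵀ = A^7·[a_1, a_0]ᵀ.
A^7 = [[408, 169], [169, 70]], giving [a_8, a_7]ᵀ = [[1224], [507]].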